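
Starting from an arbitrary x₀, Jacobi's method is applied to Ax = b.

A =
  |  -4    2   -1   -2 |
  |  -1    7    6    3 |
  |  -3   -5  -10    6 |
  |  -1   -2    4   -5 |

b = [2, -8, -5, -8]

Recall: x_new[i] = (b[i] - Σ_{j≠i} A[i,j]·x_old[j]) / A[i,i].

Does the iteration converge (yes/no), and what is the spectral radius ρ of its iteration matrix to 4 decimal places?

no, ρ = 1.3864

A = D + L + U where D = diag(-4, 7, -10, -5).
Jacobi T = -D⁻¹(L+U): T[2,1] = -(-5)/(-10) = -0.5000; T[2,2] = 0.
  T[0,:] = [+0.0000  +0.5000  -0.2500  -0.5000]
  T[1,:] = [+0.1429  +0.0000  -0.8571  -0.4286]
  T[2,:] = [-0.3000  -0.5000  +0.0000  +0.6000]
  T[3,:] = [-0.2000  -0.4000  +0.8000  +0.0000]
|eigenvalues of T|: 1.3864, 0.7019, 0.3859, 0.2987.
ρ(T) = max|λ| = 1.3864; 1.3864 > 1 ⇒ diverges.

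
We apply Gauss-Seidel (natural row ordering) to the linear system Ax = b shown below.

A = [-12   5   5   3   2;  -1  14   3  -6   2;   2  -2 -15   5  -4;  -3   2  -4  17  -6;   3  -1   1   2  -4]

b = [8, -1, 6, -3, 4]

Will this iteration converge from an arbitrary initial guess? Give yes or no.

yes

Write A = D+L+U with D = diag(-12, 14, -15, 17, -4).
T_GS = -(D+L)⁻¹U: row 0 first, T[0,2] = -(5)/(-12) = +0.4167; later rows by forward substitution.
  T[0,:] = [+0.0000 +0.4167 +0.4167 +0.2500 +0.1667]
  T[1,:] = [+0.0000 +0.0298 -0.1845 +0.4464 -0.1310]
  T[2,:] = [+0.0000 +0.0516 +0.0802 +0.3071 -0.2270]
  T[3,:] = [+0.0000 +0.0822 +0.1141 +0.0639 +0.3444]
  T[4,:] = [+0.0000 +0.3590 +0.4357 +0.1846 +0.2732]
|λ(T)| sorted: 0.5666, 0.4030, 0.4030, 0.0856, 0.0000.
spectral radius ρ = 0.5666; 0.5666 < 1: convergent.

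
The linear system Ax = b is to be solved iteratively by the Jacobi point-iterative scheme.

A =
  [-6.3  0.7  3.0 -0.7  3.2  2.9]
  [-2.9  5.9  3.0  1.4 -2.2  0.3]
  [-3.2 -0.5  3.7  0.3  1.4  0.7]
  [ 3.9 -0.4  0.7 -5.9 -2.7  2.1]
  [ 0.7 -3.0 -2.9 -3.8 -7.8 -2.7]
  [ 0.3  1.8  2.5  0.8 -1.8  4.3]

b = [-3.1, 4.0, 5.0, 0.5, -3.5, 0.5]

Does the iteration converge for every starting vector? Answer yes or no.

Diagonal D = diag(-6.3, 5.9, 3.7, -5.9, -7.8, 4.3); L, U strict lower/upper.
Jacobi: T = -D⁻¹(L+U), T[1,3] = -(1.4)/(5.9) = -0.2373; T[1,1] = 0.
  T[0,:] = [+0.0000  +0.1111  +0.4762  -0.1111  +0.5079  +0.4603]
  T[1,:] = [+0.4915  +0.0000  -0.5085  -0.2373  +0.3729  -0.0508]
  T[2,:] = [+0.8649  +0.1351  +0.0000  -0.0811  -0.3784  -0.1892]
  T[3,:] = [+0.6610  -0.0678  +0.1186  +0.0000  -0.4576  +0.3559]
  T[4,:] = [+0.0897  -0.3846  -0.3718  -0.4872  +0.0000  -0.3462]
  T[5,:] = [-0.0698  -0.4186  -0.5814  -0.1860  +0.4186  +0.0000]
|roots of det(T-λI)|: 1.2262, 0.8699, 0.8699, 0.3960, 0.2715, 0.2649.
ρ = 1.2262; 1.2262 > 1: divergent.

no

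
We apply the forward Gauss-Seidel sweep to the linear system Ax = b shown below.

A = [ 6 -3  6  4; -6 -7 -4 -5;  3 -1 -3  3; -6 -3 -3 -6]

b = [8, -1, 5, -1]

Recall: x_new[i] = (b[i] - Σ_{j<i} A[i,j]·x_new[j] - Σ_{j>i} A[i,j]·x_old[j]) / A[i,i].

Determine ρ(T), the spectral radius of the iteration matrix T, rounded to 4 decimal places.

1.5971

A = D + L + U where D = diag(6, -7, -3, -6).
T_GS = -(D+L)⁻¹U: row 0 first, T[0,3] = -(4)/(6) = -0.6667; later rows by forward substitution.
  T[0,:] = [+0.0000 +0.5000 -1.0000 -0.6667]
  T[1,:] = [+0.0000 -0.4286 +0.2857 -0.1429]
  T[2,:] = [+0.0000 +0.6429 -1.0952 +0.3810]
  T[3,:] = [+0.0000 -0.6071 +1.4048 +0.5476]
moduli |λ_i(T)| = 1.5971, 0.8352, 0.2142, 0.0000.
ρ = 1.5971; 1.5971 > 1 ⇒ diverges.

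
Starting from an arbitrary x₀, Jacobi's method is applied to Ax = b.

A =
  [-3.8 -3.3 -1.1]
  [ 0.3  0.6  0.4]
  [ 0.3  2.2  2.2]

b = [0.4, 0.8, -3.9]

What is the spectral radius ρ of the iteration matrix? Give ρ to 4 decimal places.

Diagonal D = diag(-3.8, 0.6, 2.2); L, U strict lower/upper.
Jacobi: T = -D⁻¹(L+U), T[1,0] = -(0.3)/(0.6) = -0.5000; T[1,1] = 0.
  T[0,:] = [+0.0000 -0.8684 -0.2895]
  T[1,:] = [-0.5000 +0.0000 -0.6667]
  T[2,:] = [-0.1364 -1.0000 +0.0000]
moduli |λ_i(T)| = 1.1550, 0.9514, 0.2035.
ρ = 1.1550; 1.1550 > 1, so it fails to converge.

1.1550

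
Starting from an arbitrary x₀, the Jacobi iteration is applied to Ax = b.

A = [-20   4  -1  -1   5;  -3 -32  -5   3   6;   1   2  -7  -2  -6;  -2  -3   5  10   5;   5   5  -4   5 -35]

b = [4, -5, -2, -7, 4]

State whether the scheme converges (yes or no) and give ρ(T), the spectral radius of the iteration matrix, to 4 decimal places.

Split A = D + L + U, D = diag(-20, -32, -7, 10, -35).
T_J = -D⁻¹(L+U): T[4,3] = -(5)/(-35) = +0.1429; T[4,4] = 0.
  T[0,:] = [+0.0000 +0.2000 -0.0500 -0.0500 +0.2500]
  T[1,:] = [-0.0938 +0.0000 -0.1562 +0.0938 +0.1875]
  T[2,:] = [+0.1429 +0.2857 +0.0000 -0.2857 -0.8571]
  T[3,:] = [+0.2000 +0.3000 -0.5000 +0.0000 -0.5000]
  T[4,:] = [+0.1429 +0.1429 -0.1143 +0.1429 +0.0000]
eigenvalue magnitudes: 0.5623, 0.4266, 0.4266, 0.1344, 0.1344.
ρ(T) = max|λ| = 0.5623; 0.5623 < 1: convergent.

yes, ρ = 0.5623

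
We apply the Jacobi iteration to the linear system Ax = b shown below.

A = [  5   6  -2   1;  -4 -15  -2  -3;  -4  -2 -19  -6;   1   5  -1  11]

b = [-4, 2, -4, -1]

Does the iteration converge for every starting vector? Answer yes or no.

Split A = D + L + U, D = diag(5, -15, -19, 11).
T_J = -D⁻¹(L+U): T[3,2] = -(-1)/(11) = +0.0909; T[3,3] = 0.
  T[0,:] = [+0.0000, -1.2000, +0.4000, -0.2000]
  T[1,:] = [-0.2667, +0.0000, -0.1333, -0.2000]
  T[2,:] = [-0.2105, -0.1053, +0.0000, -0.3158]
  T[3,:] = [-0.0909, -0.4545, +0.0909, +0.0000]
eigenvalue magnitudes: 0.6648, 0.4211, 0.1975, 0.0462.
ρ(T) = max|λ| = 0.6648; 0.6648 < 1: convergent.

yes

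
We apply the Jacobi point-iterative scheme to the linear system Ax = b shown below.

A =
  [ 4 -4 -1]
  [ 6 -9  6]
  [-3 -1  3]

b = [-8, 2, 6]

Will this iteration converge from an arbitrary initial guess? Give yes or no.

Diagonal D = diag(4, -9, 3); L, U strict lower/upper.
T_J = -D⁻¹(L+U): T[1,0] = -(6)/(-9) = +0.6667; T[1,1] = 0.
  T[0,:] = [+0.0000 +1.0000 +0.2500]
  T[1,:] = [+0.6667 +0.0000 +0.6667]
  T[2,:] = [+1.0000 +0.3333 +0.0000]
|roots of det(T-λI)|: 1.3015, 0.7449, 0.7449.
ρ = 1.3015; 1.3015 > 1, so it fails to converge.

no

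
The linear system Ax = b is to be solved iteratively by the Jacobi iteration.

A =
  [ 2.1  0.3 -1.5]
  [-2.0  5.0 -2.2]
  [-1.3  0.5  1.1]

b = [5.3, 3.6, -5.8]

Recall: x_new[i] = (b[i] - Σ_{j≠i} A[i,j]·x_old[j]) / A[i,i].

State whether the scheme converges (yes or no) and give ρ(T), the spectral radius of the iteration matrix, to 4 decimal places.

yes, ρ = 0.9019

Write A = D+L+U with D = diag(2.1, 5, 1.1).
Jacobi T = -D⁻¹(L+U): T[2,0] = -(-1.3)/(1.1) = +1.1818; T[2,2] = 0.
  T[0,:] = [+0.0000, -0.1429, +0.7143]
  T[1,:] = [+0.4000, +0.0000, +0.4400]
  T[2,:] = [+1.1818, -0.4545, +0.0000]
|λ(T)| sorted: 0.9019, 0.4758, 0.4758.
ρ(T) = max|λ| = 0.9019; 0.9019 < 1: convergent.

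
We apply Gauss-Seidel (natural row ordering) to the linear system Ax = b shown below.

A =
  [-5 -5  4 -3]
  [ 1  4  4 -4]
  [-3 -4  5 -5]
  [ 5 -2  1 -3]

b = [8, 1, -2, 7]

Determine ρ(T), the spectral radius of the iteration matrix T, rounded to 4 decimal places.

1.4785

A = D + L + U where D = diag(-5, 4, 5, -3).
Gauss-Seidel: T = -(D+L)⁻¹U, row 0 first, T[0,3] = -(-3)/(-5) = -0.6000; later rows by forward substitution.
  T[0,:] = [+0.0000  -1.0000  +0.8000  -0.6000]
  T[1,:] = [+0.0000  +0.2500  -1.2000  +1.1500]
  T[2,:] = [+0.0000  -0.4000  -0.4800  +1.5600]
  T[3,:] = [+0.0000  -1.9667  +1.9733  -1.2467]
|roots of det(T-λI)|: 1.4785, 1.0627, 1.0608, 0.0000.
ρ(T) = max|λ| = 1.4785; 1.4785 > 1: divergent.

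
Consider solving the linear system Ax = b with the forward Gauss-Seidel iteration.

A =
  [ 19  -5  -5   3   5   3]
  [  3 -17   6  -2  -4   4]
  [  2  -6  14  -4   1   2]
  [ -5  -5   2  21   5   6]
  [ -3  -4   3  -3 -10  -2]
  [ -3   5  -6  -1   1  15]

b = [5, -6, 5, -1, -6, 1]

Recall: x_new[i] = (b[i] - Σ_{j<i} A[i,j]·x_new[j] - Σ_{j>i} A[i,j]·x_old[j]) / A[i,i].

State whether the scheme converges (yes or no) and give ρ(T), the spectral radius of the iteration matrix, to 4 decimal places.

Diagonal D = diag(19, -17, 14, 21, -10, 15); L, U strict lower/upper.
Gauss-Seidel: T = -(D+L)⁻¹U, row 0 first, T[0,2] = -(-5)/(19) = +0.2632; later rows by forward substitution.
  T[0,:] = [+0.0000, +0.2632, +0.2632, -0.1579, -0.2632, -0.1579]
  T[1,:] = [+0.0000, +0.0464, +0.3994, -0.1455, -0.2817, +0.2074]
  T[2,:] = [+0.0000, -0.0177, +0.1336, +0.2459, -0.1546, -0.0314]
  T[3,:] = [+0.0000, +0.0754, +0.1450, -0.0957, -0.3531, -0.2709]
  T[4,:] = [+0.0000, -0.1255, -0.2421, +0.2080, +0.2512, -0.1637]
  T[5,:] = [+0.0000, +0.0435, -0.0013, +0.0950, -0.0608, -0.1204]
|eigenvalues of T|: 0.5027, 0.2990, 0.2990, 0.0750, 0.0750, 0.0000.
spectral radius ρ = 0.5027; 0.5027 < 1: convergent.

yes, ρ = 0.5027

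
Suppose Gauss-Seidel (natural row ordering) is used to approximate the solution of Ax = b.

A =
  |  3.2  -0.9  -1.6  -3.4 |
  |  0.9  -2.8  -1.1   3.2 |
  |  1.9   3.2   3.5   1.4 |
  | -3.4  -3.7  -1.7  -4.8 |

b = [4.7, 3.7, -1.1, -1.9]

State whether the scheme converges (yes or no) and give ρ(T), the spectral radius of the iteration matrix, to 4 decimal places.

no, ρ = 1.2078

Diagonal D = diag(3.2, -2.8, 3.5, -4.8); L, U strict lower/upper.
Gauss-Seidel: T = -(D+L)⁻¹U, row 0 first, T[0,1] = -(-0.9)/(3.2) = +0.2813; later rows by forward substitution.
  T[0,:] = [+0.0000  +0.2813  +0.5000  +1.0625]
  T[1,:] = [+0.0000  +0.0904  -0.2321  +1.4844]
  T[2,:] = [+0.0000  -0.2353  -0.0592  -2.3339]
  T[3,:] = [+0.0000  -0.1856  -0.1543  -1.0702]
|eigenvalues of T|: 1.2078, 0.1610, 0.1610, 0.0000.
ρ = 1.2078; 1.2078 > 1 ⇒ diverges.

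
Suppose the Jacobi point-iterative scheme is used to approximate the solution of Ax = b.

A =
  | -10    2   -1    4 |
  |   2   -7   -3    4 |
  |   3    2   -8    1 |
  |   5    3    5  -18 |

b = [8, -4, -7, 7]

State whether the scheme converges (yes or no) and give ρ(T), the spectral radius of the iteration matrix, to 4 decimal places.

yes, ρ = 0.5805

Write A = D+L+U with D = diag(-10, -7, -8, -18).
T_J = -D⁻¹(L+U): T[2,1] = -(2)/(-8) = +0.2500; T[2,2] = 0.
  T[0,:] = [+0.0000, +0.2000, -0.1000, +0.4000]
  T[1,:] = [+0.2857, +0.0000, -0.4286, +0.5714]
  T[2,:] = [+0.3750, +0.2500, +0.0000, +0.1250]
  T[3,:] = [+0.2778, +0.1667, +0.2778, +0.0000]
moduli |λ_i(T)| = 0.5805, 0.3163, 0.3163, 0.2596.
spectral radius ρ = 0.5805; 0.5805 < 1 ⇒ converges.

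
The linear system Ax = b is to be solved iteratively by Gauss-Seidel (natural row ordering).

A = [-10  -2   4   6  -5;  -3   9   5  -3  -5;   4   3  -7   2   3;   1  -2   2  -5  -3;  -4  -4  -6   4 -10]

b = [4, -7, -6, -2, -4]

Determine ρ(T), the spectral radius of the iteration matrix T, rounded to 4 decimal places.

Write A = D+L+U with D = diag(-10, 9, -7, -5, -10).
Gauss-Seidel: T = -(D+L)⁻¹U, row 0 first, T[0,4] = -(-5)/(-10) = -0.5000; later rows by forward substitution.
  T[0,:] = [+0.0000 -0.2000 +0.4000 +0.6000 -0.5000]
  T[1,:] = [+0.0000 -0.0667 -0.4222 +0.5333 +0.3889]
  T[2,:] = [+0.0000 -0.1429 +0.0476 +0.8571 +0.3095]
  T[3,:] = [+0.0000 -0.0705 +0.2679 +0.2495 -0.7317]
  T[4,:] = [+0.0000 +0.1642 +0.0875 -0.8678 -0.4340]
|λ(T)| sorted: 1.1855, 0.9037, 0.0843, 0.0843, 0.0000.
spectral radius ρ = 1.1855; 1.1855 > 1, so it fails to converge.

1.1855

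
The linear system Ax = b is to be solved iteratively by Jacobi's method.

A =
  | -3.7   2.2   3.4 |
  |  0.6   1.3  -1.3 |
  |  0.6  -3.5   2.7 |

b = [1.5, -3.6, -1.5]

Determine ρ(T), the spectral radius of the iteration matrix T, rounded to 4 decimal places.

Split A = D + L + U, D = diag(-3.7, 1.3, 2.7).
Jacobi: T = -D⁻¹(L+U), T[1,2] = -(-1.3)/(1.3) = +1.0000; T[1,1] = 0.
  T[0,:] = [+0.0000, +0.5946, +0.9189]
  T[1,:] = [-0.4615, +0.0000, +1.0000]
  T[2,:] = [-0.2222, +1.2963, +0.0000]
|eigenvalues of T|: 1.1811, 0.7598, 0.7598.
spectral radius ρ = 1.1811; 1.1811 > 1, so it fails to converge.

1.1811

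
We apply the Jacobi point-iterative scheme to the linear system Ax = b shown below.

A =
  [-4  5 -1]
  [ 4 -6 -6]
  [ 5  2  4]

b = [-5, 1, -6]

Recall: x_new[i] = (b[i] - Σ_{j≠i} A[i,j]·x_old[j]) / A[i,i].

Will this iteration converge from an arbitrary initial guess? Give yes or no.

Split A = D + L + U, D = diag(-4, -6, 4).
T_J = -D⁻¹(L+U): T[0,2] = -(-1)/(-4) = -0.2500; T[0,0] = 0.
  T[0,:] = [+0.0000, +1.2500, -0.2500]
  T[1,:] = [+0.6667, +0.0000, -1.0000]
  T[2,:] = [-1.2500, -0.5000, +0.0000]
|eigenvalues of T|: 1.6297, 1.0050, 1.0050.
ρ = 1.6297; 1.6297 > 1 ⇒ diverges.

no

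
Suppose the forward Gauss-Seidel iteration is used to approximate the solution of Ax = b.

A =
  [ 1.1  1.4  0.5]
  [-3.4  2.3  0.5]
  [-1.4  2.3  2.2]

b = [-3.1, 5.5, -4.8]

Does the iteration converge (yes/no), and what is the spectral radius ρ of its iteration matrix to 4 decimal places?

no, ρ = 1.3695

A = D + L + U where D = diag(1.1, 2.3, 2.2).
Gauss-Seidel: T = -(D+L)⁻¹U, row 0 first, T[0,2] = -(0.5)/(1.1) = -0.4545; later rows by forward substitution.
  T[0,:] = [+0.0000 -1.2727 -0.4545]
  T[1,:] = [+0.0000 -1.8814 -0.8893]
  T[2,:] = [+0.0000 +1.1570 +0.6405]
|eigenvalues of T|: 1.3695, 0.1286, 0.0000.
spectral radius ρ = 1.3695; 1.3695 > 1: divergent.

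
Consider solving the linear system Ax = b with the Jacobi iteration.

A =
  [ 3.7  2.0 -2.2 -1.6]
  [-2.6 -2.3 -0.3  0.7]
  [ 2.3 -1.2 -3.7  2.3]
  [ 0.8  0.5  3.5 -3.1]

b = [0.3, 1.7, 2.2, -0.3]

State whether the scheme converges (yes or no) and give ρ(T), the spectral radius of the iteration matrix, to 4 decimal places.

no, ρ = 1.3942

Write A = D+L+U with D = diag(3.7, -2.3, -3.7, -3.1).
T_J = -D⁻¹(L+U): T[3,1] = -(0.5)/(-3.1) = +0.1613; T[3,3] = 0.
  T[0,:] = [+0.0000 -0.5405 +0.5946 +0.4324]
  T[1,:] = [-1.1304 +0.0000 -0.1304 +0.3043]
  T[2,:] = [+0.6216 -0.3243 +0.0000 +0.6216]
  T[3,:] = [+0.2581 +0.1613 +1.1290 +0.0000]
moduli |λ_i(T)| = 1.3942, 1.0082, 0.7997, 0.4137.
ρ(T) = max|λ| = 1.3942; 1.3942 > 1, so it fails to converge.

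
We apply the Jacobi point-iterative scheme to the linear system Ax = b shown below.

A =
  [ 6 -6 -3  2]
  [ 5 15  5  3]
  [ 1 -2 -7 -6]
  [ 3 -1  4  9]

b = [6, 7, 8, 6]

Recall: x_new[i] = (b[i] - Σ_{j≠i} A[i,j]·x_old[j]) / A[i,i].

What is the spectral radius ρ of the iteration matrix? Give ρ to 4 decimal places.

Write A = D+L+U with D = diag(6, 15, -7, 9).
Jacobi: T = -D⁻¹(L+U), T[3,1] = -(-1)/(9) = +0.1111; T[3,3] = 0.
  T[0,:] = [+0.0000 +1.0000 +0.5000 -0.3333]
  T[1,:] = [-0.3333 +0.0000 -0.3333 -0.2000]
  T[2,:] = [+0.1429 -0.2857 +0.0000 -0.8571]
  T[3,:] = [-0.3333 +0.1111 -0.4444 +0.0000]
|roots of det(T-λI)|: 0.8293, 0.4725, 0.4725, 0.3115.
spectral radius ρ = 0.8293; 0.8293 < 1: convergent.

0.8293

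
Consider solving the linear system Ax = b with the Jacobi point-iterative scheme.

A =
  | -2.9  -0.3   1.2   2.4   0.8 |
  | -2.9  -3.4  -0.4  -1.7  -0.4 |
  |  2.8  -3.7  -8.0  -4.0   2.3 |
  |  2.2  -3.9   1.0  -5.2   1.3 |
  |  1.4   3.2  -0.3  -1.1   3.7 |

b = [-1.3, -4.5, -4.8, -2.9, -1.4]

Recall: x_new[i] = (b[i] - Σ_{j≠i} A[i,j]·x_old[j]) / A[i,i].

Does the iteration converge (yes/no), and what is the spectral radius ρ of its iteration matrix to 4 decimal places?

no, ρ = 1.3695

A = D + L + U where D = diag(-2.9, -3.4, -8, -5.2, 3.7).
T_J = -D⁻¹(L+U): T[1,2] = -(-0.4)/(-3.4) = -0.1176; T[1,1] = 0.
  T[0,:] = [+0.0000 -0.1034 +0.4138 +0.8276 +0.2759]
  T[1,:] = [-0.8529 +0.0000 -0.1176 -0.5000 -0.1176]
  T[2,:] = [+0.3500 -0.4625 +0.0000 -0.5000 +0.2875]
  T[3,:] = [+0.4231 -0.7500 +0.1923 +0.0000 +0.2500]
  T[4,:] = [-0.3784 -0.8649 +0.0811 +0.2973 +0.0000]
eigenvalue magnitudes: 1.3695, 0.6966, 0.6966, 0.2240, 0.2240.
ρ(T) = max|λ| = 1.3695; 1.3695 > 1: divergent.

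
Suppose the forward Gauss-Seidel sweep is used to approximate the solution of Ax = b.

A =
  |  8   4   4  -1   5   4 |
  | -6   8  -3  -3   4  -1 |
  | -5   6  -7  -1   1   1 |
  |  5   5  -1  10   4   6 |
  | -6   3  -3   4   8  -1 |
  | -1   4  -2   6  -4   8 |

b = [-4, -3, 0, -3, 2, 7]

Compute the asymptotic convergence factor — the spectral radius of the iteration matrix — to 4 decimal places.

1.2939

Write A = D+L+U with D = diag(8, 8, -7, 10, 8, 8).
Gauss-Seidel: T = -(D+L)⁻¹U, row 0 first, T[0,4] = -(5)/(8) = -0.6250; later rows by forward substitution.
  T[0,:] = [+0.0000, -0.5000, -0.5000, +0.1250, -0.6250, -0.5000]
  T[1,:] = [+0.0000, -0.3750, +0.0000, +0.4688, -0.9688, -0.2500]
  T[2,:] = [+0.0000, +0.0357, +0.3571, +0.1696, -0.2411, +0.2857]
  T[3,:] = [+0.0000, +0.4411, +0.2857, -0.2799, +0.3728, -0.1964]
  T[4,:] = [+0.0000, -0.4415, -0.3839, +0.1215, -0.3823, +0.0491]
  T[5,:] = [+0.0000, -0.4176, -0.3795, +0.0944, -0.1247, +0.3058]
eigenvalue magnitudes: 1.2939, 0.5202, 0.5202, 0.0896, 0.0053, 0.0000.
ρ = 1.2939; 1.2939 > 1, so it fails to converge.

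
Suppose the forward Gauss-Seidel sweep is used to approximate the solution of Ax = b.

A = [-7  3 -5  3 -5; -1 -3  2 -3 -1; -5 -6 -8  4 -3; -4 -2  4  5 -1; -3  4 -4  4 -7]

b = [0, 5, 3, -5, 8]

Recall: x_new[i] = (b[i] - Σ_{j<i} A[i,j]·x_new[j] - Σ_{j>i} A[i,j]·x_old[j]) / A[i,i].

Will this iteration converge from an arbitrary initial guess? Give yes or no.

no

Diagonal D = diag(-7, -3, -8, 5, -7); L, U strict lower/upper.
Gauss-Seidel: T = -(D+L)⁻¹U, row 0 first, T[0,2] = -(-5)/(-7) = -0.7143; later rows by forward substitution.
  T[0,:] = [+0.0000, +0.4286, -0.7143, +0.4286, -0.7143]
  T[1,:] = [+0.0000, -0.1429, +0.9048, -1.1429, -0.0952]
  T[2,:] = [+0.0000, -0.1607, -0.2321, +1.0893, +0.1429]
  T[3,:] = [+0.0000, +0.4143, -0.0238, -0.9857, -0.5238]
  T[4,:] = [+0.0000, +0.0633, +0.9422, -2.0224, -0.1293]
|λ(T)| sorted: 1.3928, 0.4009, 0.1855, 0.1182, 0.0000.
ρ = 1.3928; 1.3928 > 1, so it fails to converge.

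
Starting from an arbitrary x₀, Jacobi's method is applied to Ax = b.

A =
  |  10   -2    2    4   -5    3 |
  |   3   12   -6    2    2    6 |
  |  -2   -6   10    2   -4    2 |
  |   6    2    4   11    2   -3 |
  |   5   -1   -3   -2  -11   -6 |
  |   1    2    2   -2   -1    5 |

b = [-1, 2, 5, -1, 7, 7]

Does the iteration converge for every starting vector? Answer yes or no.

no

Let D = diag(10, 12, 10, 11, -11, 5); L, U the strict triangles.
Jacobi: T = -D⁻¹(L+U), T[5,4] = -(-1)/(5) = +0.2000; T[5,5] = 0.
  T[0,:] = [+0.0000, +0.2000, -0.2000, -0.4000, +0.5000, -0.3000]
  T[1,:] = [-0.2500, +0.0000, +0.5000, -0.1667, -0.1667, -0.5000]
  T[2,:] = [+0.2000, +0.6000, +0.0000, -0.2000, +0.4000, -0.2000]
  T[3,:] = [-0.5455, -0.1818, -0.3636, +0.0000, -0.1818, +0.2727]
  T[4,:] = [+0.4545, -0.0909, -0.2727, -0.1818, +0.0000, -0.5455]
  T[5,:] = [-0.2000, -0.4000, -0.4000, +0.4000, +0.2000, +0.0000]
moduli |λ_i(T)| = 1.2129, 0.5688, 0.5688, 0.5024, 0.5024, 0.4683.
ρ = 1.2129; 1.2129 > 1, so it fails to converge.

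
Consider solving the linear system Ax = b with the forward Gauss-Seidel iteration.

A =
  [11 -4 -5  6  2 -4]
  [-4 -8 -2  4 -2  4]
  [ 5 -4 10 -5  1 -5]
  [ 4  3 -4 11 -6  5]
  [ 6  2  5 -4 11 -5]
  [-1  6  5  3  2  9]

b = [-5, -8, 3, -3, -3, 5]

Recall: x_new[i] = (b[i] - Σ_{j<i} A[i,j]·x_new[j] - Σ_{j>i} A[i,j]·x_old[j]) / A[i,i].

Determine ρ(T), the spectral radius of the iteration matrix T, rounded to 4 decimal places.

1.2528

Diagonal D = diag(11, -8, 10, 11, 11, 9); L, U strict lower/upper.
T_GS = -(D+L)⁻¹U: row 0 first, T[0,3] = -(6)/(11) = -0.5455; later rows by forward substitution.
  T[0,:] = [+0.0000, +0.3636, +0.4545, -0.5455, -0.1818, +0.3636]
  T[1,:] = [+0.0000, -0.1818, -0.4773, +0.7727, -0.1591, +0.3182]
  T[2,:] = [+0.0000, -0.2545, -0.4182, +1.0818, -0.0727, +0.4455]
  T[3,:] = [+0.0000, -0.1752, -0.1872, +0.3810, +0.6285, -0.5116]
  T[4,:] = [+0.0000, -0.1133, -0.0391, -0.1962, +0.3897, -0.1902]
  T[5,:] = [+0.0000, +0.3866, +0.6721, -1.2602, -0.1698, -0.2064]
|roots of det(T-λI)|: 1.2528, 0.5700, 0.5700, 0.1015, 0.0303, 0.0000.
ρ = 1.2528; 1.2528 > 1, so it fails to converge.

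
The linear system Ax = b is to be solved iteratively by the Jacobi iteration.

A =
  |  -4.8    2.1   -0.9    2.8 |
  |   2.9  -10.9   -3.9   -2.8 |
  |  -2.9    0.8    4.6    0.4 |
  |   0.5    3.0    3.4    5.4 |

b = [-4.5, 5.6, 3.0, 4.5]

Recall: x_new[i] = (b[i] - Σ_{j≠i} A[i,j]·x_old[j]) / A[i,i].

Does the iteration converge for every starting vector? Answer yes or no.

Let D = diag(-4.8, -10.9, 4.6, 5.4); L, U the strict triangles.
Jacobi: T = -D⁻¹(L+U), T[0,2] = -(-0.9)/(-4.8) = -0.1875; T[0,0] = 0.
  T[0,:] = [+0.0000 +0.4375 -0.1875 +0.5833]
  T[1,:] = [+0.2661 +0.0000 -0.3578 -0.2569]
  T[2,:] = [+0.6304 -0.1739 +0.0000 -0.0870]
  T[3,:] = [-0.0926 -0.5556 -0.6296 +0.0000]
|roots of det(T-λI)|: 0.9246, 0.6707, 0.6707, 0.3503.
ρ = 0.9246; 0.9246 < 1: convergent.

yes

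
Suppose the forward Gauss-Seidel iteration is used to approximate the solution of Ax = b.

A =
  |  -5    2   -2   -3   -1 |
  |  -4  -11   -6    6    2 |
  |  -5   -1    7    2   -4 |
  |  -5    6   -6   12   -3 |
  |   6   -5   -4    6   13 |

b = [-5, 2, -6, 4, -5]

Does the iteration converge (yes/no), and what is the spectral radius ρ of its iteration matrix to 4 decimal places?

Let D = diag(-5, -11, 7, 12, 13); L, U the strict triangles.
Gauss-Seidel: T = -(D+L)⁻¹U, row 0 first, T[0,4] = -(-1)/(-5) = -0.2000; later rows by forward substitution.
  T[0,:] = [+0.0000  +0.4000  -0.4000  -0.6000  -0.2000]
  T[1,:] = [+0.0000  -0.1455  -0.4000  +0.7636  +0.2545]
  T[2,:] = [+0.0000  +0.2649  -0.3429  -0.6052  +0.4649]
  T[3,:] = [+0.0000  +0.3719  -0.1381  -0.9344  +0.2719]
  T[4,:] = [+0.0000  -0.3307  -0.0110  +0.8157  +0.2078]
|roots of det(T-λI)|: 1.2991, 0.2789, 0.2686, 0.0739, 0.0000.
spectral radius ρ = 1.2991; 1.2991 > 1: divergent.

no, ρ = 1.2991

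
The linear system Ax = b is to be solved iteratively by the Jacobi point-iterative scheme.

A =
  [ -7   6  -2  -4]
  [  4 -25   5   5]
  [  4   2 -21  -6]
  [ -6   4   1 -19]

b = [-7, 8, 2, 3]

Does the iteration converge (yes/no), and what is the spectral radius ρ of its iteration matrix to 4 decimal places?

Diagonal D = diag(-7, -25, -21, -19); L, U strict lower/upper.
Jacobi: T = -D⁻¹(L+U), T[0,2] = -(-2)/(-7) = -0.2857; T[0,0] = 0.
  T[0,:] = [+0.0000, +0.8571, -0.2857, -0.5714]
  T[1,:] = [+0.1600, +0.0000, +0.2000, +0.2000]
  T[2,:] = [+0.1905, +0.0952, +0.0000, -0.2857]
  T[3,:] = [-0.3158, +0.2105, +0.0526, +0.0000]
|λ(T)| sorted: 0.6882, 0.4484, 0.2383, 0.2383.
spectral radius ρ = 0.6882; 0.6882 < 1: convergent.

yes, ρ = 0.6882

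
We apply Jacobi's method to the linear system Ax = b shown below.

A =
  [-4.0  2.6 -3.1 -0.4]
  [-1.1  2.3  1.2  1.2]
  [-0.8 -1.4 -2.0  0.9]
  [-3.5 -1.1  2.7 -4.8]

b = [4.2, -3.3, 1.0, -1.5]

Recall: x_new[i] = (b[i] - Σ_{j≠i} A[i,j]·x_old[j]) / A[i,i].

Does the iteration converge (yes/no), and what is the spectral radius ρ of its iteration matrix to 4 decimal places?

no, ρ = 1.5306

Let D = diag(-4, 2.3, -2, -4.8); L, U the strict triangles.
Jacobi T = -D⁻¹(L+U): T[0,1] = -(2.6)/(-4) = +0.6500; T[0,0] = 0.
  T[0,:] = [+0.0000 +0.6500 -0.7750 -0.1000]
  T[1,:] = [+0.4783 +0.0000 -0.5217 -0.5217]
  T[2,:] = [-0.4000 -0.7000 +0.0000 +0.4500]
  T[3,:] = [-0.7292 -0.2292 +0.5625 +0.0000]
eigenvalue magnitudes: 1.5306, 0.6085, 0.6085, 0.5530.
ρ(T) = max|λ| = 1.5306; 1.5306 > 1: divergent.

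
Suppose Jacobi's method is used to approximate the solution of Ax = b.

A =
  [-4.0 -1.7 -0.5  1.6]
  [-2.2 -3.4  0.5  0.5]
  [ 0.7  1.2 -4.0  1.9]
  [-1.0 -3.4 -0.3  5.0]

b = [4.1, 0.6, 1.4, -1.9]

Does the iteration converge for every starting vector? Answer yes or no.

Write A = D+L+U with D = diag(-4, -3.4, -4, 5).
Jacobi T = -D⁻¹(L+U): T[2,1] = -(1.2)/(-4) = +0.3000; T[2,2] = 0.
  T[0,:] = [+0.0000, -0.4250, -0.1250, +0.4000]
  T[1,:] = [-0.6471, +0.0000, +0.1471, +0.1471]
  T[2,:] = [+0.1750, +0.3000, +0.0000, +0.4750]
  T[3,:] = [+0.2000, +0.6800, +0.0600, +0.0000]
|roots of det(T-λI)|: 0.8266, 0.5504, 0.1596, 0.1596.
ρ = 0.8266; 0.8266 < 1 ⇒ converges.

yes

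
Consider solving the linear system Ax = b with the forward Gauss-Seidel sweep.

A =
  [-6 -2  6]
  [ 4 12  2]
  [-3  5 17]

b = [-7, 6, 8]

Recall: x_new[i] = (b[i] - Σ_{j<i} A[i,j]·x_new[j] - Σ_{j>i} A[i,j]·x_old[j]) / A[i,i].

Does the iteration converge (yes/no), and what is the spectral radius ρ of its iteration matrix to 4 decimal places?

Split A = D + L + U, D = diag(-6, 12, 17).
Gauss-Seidel: T = -(D+L)⁻¹U, row 0 first, T[0,2] = -(6)/(-6) = +1.0000; later rows by forward substitution.
  T[0,:] = [+0.0000, -0.3333, +1.0000]
  T[1,:] = [+0.0000, +0.1111, -0.5000]
  T[2,:] = [+0.0000, -0.0915, +0.3235]
|λ(T)| sorted: 0.4561, 0.0215, 0.0000.
spectral radius ρ = 0.4561; 0.4561 < 1: convergent.

yes, ρ = 0.4561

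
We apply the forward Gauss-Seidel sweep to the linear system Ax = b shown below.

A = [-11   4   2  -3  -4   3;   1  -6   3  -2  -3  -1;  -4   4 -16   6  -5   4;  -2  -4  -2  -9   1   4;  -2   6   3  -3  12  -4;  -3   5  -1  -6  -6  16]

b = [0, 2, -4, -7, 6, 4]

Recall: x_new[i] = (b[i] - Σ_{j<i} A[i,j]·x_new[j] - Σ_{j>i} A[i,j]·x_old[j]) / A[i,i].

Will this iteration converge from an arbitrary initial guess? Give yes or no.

yes

A = D + L + U where D = diag(-11, -6, -16, -9, 12, 16).
Gauss-Seidel: T = -(D+L)⁻¹U, row 0 first, T[0,1] = -(4)/(-11) = +0.3636; later rows by forward substitution.
  T[0,:] = [+0.0000  +0.3636  +0.1818  -0.2727  -0.3636  +0.2727]
  T[1,:] = [+0.0000  +0.0606  +0.5303  -0.3788  -0.5606  -0.1212]
  T[2,:] = [+0.0000  -0.0758  +0.0871  +0.3485  -0.3617  +0.1515]
  T[3,:] = [+0.0000  -0.0909  -0.2955  +0.1515  +0.5215  +0.4040]
  T[4,:] = [+0.0000  +0.0265  -0.3305  +0.0947  +0.4405  +0.5025]
  T[5,:] = [+0.0000  +0.0204  -0.3609  +0.1813  +0.4451  +0.4384]
|λ(T)| sorted: 0.9318, 0.2418, 0.2418, 0.1586, 0.0548, 0.0000.
spectral radius ρ = 0.9318; 0.9318 < 1 ⇒ converges.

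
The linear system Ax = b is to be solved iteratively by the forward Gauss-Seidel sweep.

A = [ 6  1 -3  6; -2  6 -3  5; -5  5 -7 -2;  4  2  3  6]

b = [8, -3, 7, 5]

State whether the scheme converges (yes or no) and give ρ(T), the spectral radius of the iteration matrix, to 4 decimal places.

no, ρ = 1.4016

Diagonal D = diag(6, 6, -7, 6); L, U strict lower/upper.
GS T = -(D+L)⁻¹U: row 0 first, T[0,2] = -(-3)/(6) = +0.5000; later rows by forward substitution.
  T[0,:] = [+0.0000  -0.1667  +0.5000  -1.0000]
  T[1,:] = [+0.0000  -0.0556  +0.6667  -1.1667]
  T[2,:] = [+0.0000  +0.0794  +0.1190  -0.4048]
  T[3,:] = [+0.0000  +0.0899  -0.6151  +1.2579]
|roots of det(T-λI)|: 1.4016, 0.1538, 0.0736, 0.0000.
ρ(T) = max|λ| = 1.4016; 1.4016 > 1, so it fails to converge.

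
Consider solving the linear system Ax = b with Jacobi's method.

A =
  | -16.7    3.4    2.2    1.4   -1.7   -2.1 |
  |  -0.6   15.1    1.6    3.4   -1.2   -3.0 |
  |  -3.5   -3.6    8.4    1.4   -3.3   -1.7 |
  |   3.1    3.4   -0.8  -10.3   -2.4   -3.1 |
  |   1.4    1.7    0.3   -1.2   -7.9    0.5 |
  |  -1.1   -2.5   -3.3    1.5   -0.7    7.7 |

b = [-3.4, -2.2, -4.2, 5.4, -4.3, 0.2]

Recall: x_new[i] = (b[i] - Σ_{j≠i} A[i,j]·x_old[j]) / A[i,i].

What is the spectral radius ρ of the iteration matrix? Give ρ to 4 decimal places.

Diagonal D = diag(-16.7, 15.1, 8.4, -10.3, -7.9, 7.7); L, U strict lower/upper.
Jacobi: T = -D⁻¹(L+U), T[1,3] = -(3.4)/(15.1) = -0.2252; T[1,1] = 0.
  T[0,:] = [+0.0000  +0.2036  +0.1317  +0.0838  -0.1018  -0.1257]
  T[1,:] = [+0.0397  +0.0000  -0.1060  -0.2252  +0.0795  +0.1987]
  T[2,:] = [+0.4167  +0.4286  +0.0000  -0.1667  +0.3929  +0.2024]
  T[3,:] = [+0.3010  +0.3301  -0.0777  +0.0000  -0.2330  -0.3010]
  T[4,:] = [+0.1772  +0.2152  +0.0380  -0.1519  +0.0000  +0.0633]
  T[5,:] = [+0.1429  +0.3247  +0.4286  -0.1948  +0.0909  +0.0000]
|roots of det(T-λI)|: 0.6538, 0.3865, 0.2771, 0.2771, 0.1669, 0.0697.
ρ = 0.6538; 0.6538 < 1, so it converges for any x₀.

0.6538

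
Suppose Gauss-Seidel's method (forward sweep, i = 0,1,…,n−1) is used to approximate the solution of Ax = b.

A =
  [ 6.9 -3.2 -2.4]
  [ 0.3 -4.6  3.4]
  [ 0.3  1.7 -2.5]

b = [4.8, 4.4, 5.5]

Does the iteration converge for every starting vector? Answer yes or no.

yes

Split A = D + L + U, D = diag(6.9, -4.6, -2.5).
T_GS = -(D+L)⁻¹U: row 0 first, T[0,1] = -(-3.2)/(6.9) = +0.4638; later rows by forward substitution.
  T[0,:] = [+0.0000, +0.4638, +0.3478]
  T[1,:] = [+0.0000, +0.0302, +0.7618]
  T[2,:] = [+0.0000, +0.0762, +0.5598]
|roots of det(T-λI)|: 0.6530, 0.0630, 0.0000.
spectral radius ρ = 0.6530; 0.6530 < 1 ⇒ converges.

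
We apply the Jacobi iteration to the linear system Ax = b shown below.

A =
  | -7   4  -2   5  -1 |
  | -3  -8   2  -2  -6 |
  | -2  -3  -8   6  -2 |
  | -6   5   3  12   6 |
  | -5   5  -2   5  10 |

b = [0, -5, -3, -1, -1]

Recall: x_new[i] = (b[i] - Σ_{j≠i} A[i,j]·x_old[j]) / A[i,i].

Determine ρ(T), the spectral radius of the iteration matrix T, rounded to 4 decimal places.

1.2081

A = D + L + U where D = diag(-7, -8, -8, 12, 10).
T_J = -D⁻¹(L+U): T[1,3] = -(-2)/(-8) = -0.2500; T[1,1] = 0.
  T[0,:] = [+0.0000, +0.5714, -0.2857, +0.7143, -0.1429]
  T[1,:] = [-0.3750, +0.0000, +0.2500, -0.2500, -0.7500]
  T[2,:] = [-0.2500, -0.3750, +0.0000, +0.7500, -0.2500]
  T[3,:] = [+0.5000, -0.4167, -0.2500, +0.0000, -0.5000]
  T[4,:] = [+0.5000, -0.5000, +0.2000, -0.5000, +0.0000]
moduli |λ_i(T)| = 1.2081, 0.6961, 0.6961, 0.4824, 0.4824.
ρ(T) = max|λ| = 1.2081; 1.2081 > 1, so it fails to converge.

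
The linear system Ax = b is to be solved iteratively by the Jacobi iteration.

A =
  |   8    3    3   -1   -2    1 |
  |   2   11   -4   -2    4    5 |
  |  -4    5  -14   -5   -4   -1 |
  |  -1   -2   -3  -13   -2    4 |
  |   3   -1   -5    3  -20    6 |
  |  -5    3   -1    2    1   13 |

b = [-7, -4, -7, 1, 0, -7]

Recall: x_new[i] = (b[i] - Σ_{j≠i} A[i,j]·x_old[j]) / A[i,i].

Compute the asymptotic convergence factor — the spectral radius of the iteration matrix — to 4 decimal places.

Split A = D + L + U, D = diag(8, 11, -14, -13, -20, 13).
T_J = -D⁻¹(L+U): T[5,2] = -(-1)/(13) = +0.0769; T[5,5] = 0.
  T[0,:] = [+0.0000  -0.3750  -0.3750  +0.1250  +0.2500  -0.1250]
  T[1,:] = [-0.1818  +0.0000  +0.3636  +0.1818  -0.3636  -0.4545]
  T[2,:] = [-0.2857  +0.3571  +0.0000  -0.3571  -0.2857  -0.0714]
  T[3,:] = [-0.0769  -0.1538  -0.2308  +0.0000  -0.1538  +0.3077]
  T[4,:] = [+0.1500  -0.0500  -0.2500  +0.1500  +0.0000  +0.3000]
  T[5,:] = [+0.3846  -0.2308  +0.0769  -0.1538  -0.0769  +0.0000]
eigenvalue magnitudes: 0.9467, 0.4910, 0.3499, 0.3499, 0.3420, 0.3420.
ρ(T) = max|λ| = 0.9467; 0.9467 < 1, so it converges for any x₀.

0.9467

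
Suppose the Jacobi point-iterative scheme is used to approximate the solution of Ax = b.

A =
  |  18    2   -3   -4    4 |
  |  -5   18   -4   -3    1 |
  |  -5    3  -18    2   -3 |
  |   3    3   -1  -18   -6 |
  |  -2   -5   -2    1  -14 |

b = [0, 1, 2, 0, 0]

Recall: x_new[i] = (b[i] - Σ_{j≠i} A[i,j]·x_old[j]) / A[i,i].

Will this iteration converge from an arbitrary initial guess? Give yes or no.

yes

Let D = diag(18, 18, -18, -18, -14); L, U the strict triangles.
T_J = -D⁻¹(L+U): T[1,3] = -(-3)/(18) = +0.1667; T[1,1] = 0.
  T[0,:] = [+0.0000  -0.1111  +0.1667  +0.2222  -0.2222]
  T[1,:] = [+0.2778  +0.0000  +0.2222  +0.1667  -0.0556]
  T[2,:] = [-0.2778  +0.1667  +0.0000  +0.1111  -0.1667]
  T[3,:] = [+0.1667  +0.1667  -0.0556  +0.0000  -0.3333]
  T[4,:] = [-0.1429  -0.3571  -0.1429  +0.0714  +0.0000]
moduli |λ_i(T)| = 0.5225, 0.4217, 0.4217, 0.1256, 0.1256.
ρ = 0.5225; 0.5225 < 1 ⇒ converges.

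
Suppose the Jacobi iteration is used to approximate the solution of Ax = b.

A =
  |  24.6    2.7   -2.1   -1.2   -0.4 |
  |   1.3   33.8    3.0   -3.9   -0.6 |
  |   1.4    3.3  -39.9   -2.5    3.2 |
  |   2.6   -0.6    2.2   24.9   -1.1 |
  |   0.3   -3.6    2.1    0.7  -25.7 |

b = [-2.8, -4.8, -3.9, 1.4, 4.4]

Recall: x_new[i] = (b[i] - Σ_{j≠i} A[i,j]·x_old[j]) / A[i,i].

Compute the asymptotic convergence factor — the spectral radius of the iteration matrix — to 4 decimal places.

A = D + L + U where D = diag(24.6, 33.8, -39.9, 24.9, -25.7).
Jacobi: T = -D⁻¹(L+U), T[4,2] = -(2.1)/(-25.7) = +0.0817; T[4,4] = 0.
  T[0,:] = [+0.0000, -0.1098, +0.0854, +0.0488, +0.0163]
  T[1,:] = [-0.0385, +0.0000, -0.0888, +0.1154, +0.0178]
  T[2,:] = [+0.0351, +0.0827, +0.0000, -0.0627, +0.0802]
  T[3,:] = [-0.1044, +0.0241, -0.0884, +0.0000, +0.0442]
  T[4,:] = [+0.0117, -0.1401, +0.0817, +0.0272, +0.0000]
|roots of det(T-λI)|: 0.1546, 0.0874, 0.0874, 0.0768, 0.0768.
ρ = 0.1546; 0.1546 < 1: convergent.

0.1546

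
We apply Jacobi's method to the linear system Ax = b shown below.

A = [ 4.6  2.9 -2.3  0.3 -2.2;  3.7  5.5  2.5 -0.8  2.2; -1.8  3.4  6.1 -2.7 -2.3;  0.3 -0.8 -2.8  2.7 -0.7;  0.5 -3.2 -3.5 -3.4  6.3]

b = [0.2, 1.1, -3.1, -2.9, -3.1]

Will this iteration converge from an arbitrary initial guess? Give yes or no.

Let D = diag(4.6, 5.5, 6.1, 2.7, 6.3); L, U the strict triangles.
Jacobi: T = -D⁻¹(L+U), T[0,4] = -(-2.2)/(4.6) = +0.4783; T[0,0] = 0.
  T[0,:] = [+0.0000 -0.6304 +0.5000 -0.0652 +0.4783]
  T[1,:] = [-0.6727 +0.0000 -0.4545 +0.1455 -0.4000]
  T[2,:] = [+0.2951 -0.5574 +0.0000 +0.4426 +0.3770]
  T[3,:] = [-0.1111 +0.2963 +1.0370 +0.0000 +0.2593]
  T[4,:] = [-0.0794 +0.5079 +0.5556 +0.5397 +0.0000]
moduli |λ_i(T)| = 1.1915, 0.9274, 0.6585, 0.4142, 0.0198.
ρ = 1.1915; 1.1915 > 1, so it fails to converge.

no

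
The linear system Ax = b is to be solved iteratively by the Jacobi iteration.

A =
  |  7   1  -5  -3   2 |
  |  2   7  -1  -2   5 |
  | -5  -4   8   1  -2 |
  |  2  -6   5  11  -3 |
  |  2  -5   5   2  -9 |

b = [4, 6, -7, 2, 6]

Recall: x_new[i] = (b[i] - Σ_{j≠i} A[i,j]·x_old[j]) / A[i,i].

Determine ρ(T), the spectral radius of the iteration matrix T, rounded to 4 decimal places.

1.3331

Diagonal D = diag(7, 7, 8, 11, -9); L, U strict lower/upper.
Jacobi T = -D⁻¹(L+U): T[0,3] = -(-3)/(7) = +0.4286; T[0,0] = 0.
  T[0,:] = [+0.0000, -0.1429, +0.7143, +0.4286, -0.2857]
  T[1,:] = [-0.2857, +0.0000, +0.1429, +0.2857, -0.7143]
  T[2,:] = [+0.6250, +0.5000, +0.0000, -0.1250, +0.2500]
  T[3,:] = [-0.1818, +0.5455, -0.4545, +0.0000, +0.2727]
  T[4,:] = [+0.2222, -0.5556, +0.5556, +0.2222, +0.0000]
|λ(T)| sorted: 1.3331, 0.7725, 0.7725, 0.2045, 0.2009.
ρ(T) = max|λ| = 1.3331; 1.3331 > 1: divergent.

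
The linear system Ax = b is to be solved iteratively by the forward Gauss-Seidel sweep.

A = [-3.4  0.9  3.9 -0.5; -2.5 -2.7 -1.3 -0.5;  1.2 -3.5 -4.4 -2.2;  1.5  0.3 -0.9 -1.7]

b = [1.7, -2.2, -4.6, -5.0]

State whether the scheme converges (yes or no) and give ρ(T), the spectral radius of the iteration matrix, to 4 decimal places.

Split A = D + L + U, D = diag(-3.4, -2.7, -4.4, -1.7).
GS T = -(D+L)⁻¹U: row 0 first, T[0,1] = -(0.9)/(-3.4) = +0.2647; later rows by forward substitution.
  T[0,:] = [+0.0000, +0.2647, +1.1471, -0.1471]
  T[1,:] = [+0.0000, -0.2451, -1.5436, -0.0490]
  T[2,:] = [+0.0000, +0.2672, +1.5407, -0.5011]
  T[3,:] = [+0.0000, +0.0489, -0.0759, +0.1269]
moduli |λ_i(T)| = 1.3314, 0.2055, 0.2055, 0.0000.
spectral radius ρ = 1.3314; 1.3314 > 1 ⇒ diverges.

no, ρ = 1.3314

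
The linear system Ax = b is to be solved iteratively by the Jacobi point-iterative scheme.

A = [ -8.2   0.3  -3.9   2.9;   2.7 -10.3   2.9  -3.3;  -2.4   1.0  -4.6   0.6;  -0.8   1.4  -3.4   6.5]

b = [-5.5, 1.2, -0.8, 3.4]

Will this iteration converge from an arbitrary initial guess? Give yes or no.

Let D = diag(-8.2, -10.3, -4.6, 6.5); L, U the strict triangles.
T_J = -D⁻¹(L+U): T[0,1] = -(0.3)/(-8.2) = +0.0366; T[0,0] = 0.
  T[0,:] = [+0.0000  +0.0366  -0.4756  +0.3537]
  T[1,:] = [+0.2621  +0.0000  +0.2816  -0.3204]
  T[2,:] = [-0.5217  +0.2174  +0.0000  +0.1304]
  T[3,:] = [+0.1231  -0.2154  +0.5231  +0.0000]
eigenvalue magnitudes: 0.8659, 0.4378, 0.4378, 0.0737.
spectral radius ρ = 0.8659; 0.8659 < 1: convergent.

yes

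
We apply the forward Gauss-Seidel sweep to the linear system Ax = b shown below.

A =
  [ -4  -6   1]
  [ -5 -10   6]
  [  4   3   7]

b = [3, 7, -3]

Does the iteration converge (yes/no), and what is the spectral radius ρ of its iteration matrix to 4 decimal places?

Diagonal D = diag(-4, -10, 7); L, U strict lower/upper.
GS T = -(D+L)⁻¹U: row 0 first, T[0,2] = -(1)/(-4) = +0.2500; later rows by forward substitution.
  T[0,:] = [+0.0000  -1.5000  +0.2500]
  T[1,:] = [+0.0000  +0.7500  +0.4750]
  T[2,:] = [+0.0000  +0.5357  -0.3464]
eigenvalue magnitudes: 0.9468, 0.5432, 0.0000.
ρ = 0.9468; 0.9468 < 1: convergent.

yes, ρ = 0.9468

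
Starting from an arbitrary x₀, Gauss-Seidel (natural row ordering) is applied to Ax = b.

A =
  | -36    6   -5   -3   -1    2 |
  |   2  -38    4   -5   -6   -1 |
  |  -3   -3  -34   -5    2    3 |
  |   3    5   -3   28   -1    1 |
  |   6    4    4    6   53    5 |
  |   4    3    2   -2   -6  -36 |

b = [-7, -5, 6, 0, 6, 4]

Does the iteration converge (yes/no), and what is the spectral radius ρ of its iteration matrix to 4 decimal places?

yes, ρ = 0.1529

Write A = D+L+U with D = diag(-36, -38, -34, 28, 53, -36).
Gauss-Seidel: T = -(D+L)⁻¹U, row 0 first, T[0,1] = -(6)/(-36) = +0.1667; later rows by forward substitution.
  T[0,:] = [+0.0000 +0.1667 -0.1389 -0.0833 -0.0278 +0.0556]
  T[1,:] = [+0.0000 +0.0088 +0.0980 -0.1360 -0.1594 -0.0234]
  T[2,:] = [+0.0000 -0.0155 +0.0036 -0.1277 +0.0753 +0.0854]
  T[3,:] = [+0.0000 -0.0211 -0.0022 +0.0195 +0.0752 -0.0283]
  T[4,:] = [+0.0000 -0.0160 +0.0083 +0.0271 +0.0010 -0.1021]
  T[5,:] = [+0.0000 +0.0222 -0.0083 -0.0333 -0.0165 +0.0276]
eigenvalue magnitudes: 0.1529, 0.0715, 0.0715, 0.0351, 0.0351, 0.0000.
ρ(T) = max|λ| = 0.1529; 0.1529 < 1 ⇒ converges.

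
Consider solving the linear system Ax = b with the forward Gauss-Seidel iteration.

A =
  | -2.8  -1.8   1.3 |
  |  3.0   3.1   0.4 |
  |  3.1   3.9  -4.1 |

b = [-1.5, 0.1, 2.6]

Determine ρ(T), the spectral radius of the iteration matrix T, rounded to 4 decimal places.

0.5393

Let D = diag(-2.8, 3.1, -4.1); L, U the strict triangles.
Gauss-Seidel: T = -(D+L)⁻¹U, row 0 first, T[0,1] = -(-1.8)/(-2.8) = -0.6429; later rows by forward substitution.
  T[0,:] = [+0.0000  -0.6429  +0.4643]
  T[1,:] = [+0.0000  +0.6221  -0.5783]
  T[2,:] = [+0.0000  +0.1057  -0.1991]
moduli |λ_i(T)| = 0.5393, 0.1163, 0.0000.
ρ = 0.5393; 0.5393 < 1 ⇒ converges.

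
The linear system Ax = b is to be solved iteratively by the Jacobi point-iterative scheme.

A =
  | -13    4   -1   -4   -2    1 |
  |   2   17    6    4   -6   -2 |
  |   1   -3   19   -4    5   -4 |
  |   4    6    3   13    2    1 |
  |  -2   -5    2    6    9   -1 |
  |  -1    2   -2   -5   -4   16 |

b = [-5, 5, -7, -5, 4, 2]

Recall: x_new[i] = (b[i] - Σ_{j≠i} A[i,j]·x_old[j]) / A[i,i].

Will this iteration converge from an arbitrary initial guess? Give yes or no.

Let D = diag(-13, 17, 19, 13, 9, 16); L, U the strict triangles.
T_J = -D⁻¹(L+U): T[1,2] = -(6)/(17) = -0.3529; T[1,1] = 0.
  T[0,:] = [+0.0000  +0.3077  -0.0769  -0.3077  -0.1538  +0.0769]
  T[1,:] = [-0.1176  +0.0000  -0.3529  -0.2353  +0.3529  +0.1176]
  T[2,:] = [-0.0526  +0.1579  +0.0000  +0.2105  -0.2632  +0.2105]
  T[3,:] = [-0.3077  -0.4615  -0.2308  +0.0000  -0.1538  -0.0769]
  T[4,:] = [+0.2222  +0.5556  -0.2222  -0.6667  +0.0000  +0.1111]
  T[5,:] = [+0.0625  -0.1250  +0.1250  +0.3125  +0.2500  +0.0000]
moduli |λ_i(T)| = 0.8580, 0.5437, 0.3719, 0.3719, 0.0871, 0.0114.
ρ = 0.8580; 0.8580 < 1 ⇒ converges.

yes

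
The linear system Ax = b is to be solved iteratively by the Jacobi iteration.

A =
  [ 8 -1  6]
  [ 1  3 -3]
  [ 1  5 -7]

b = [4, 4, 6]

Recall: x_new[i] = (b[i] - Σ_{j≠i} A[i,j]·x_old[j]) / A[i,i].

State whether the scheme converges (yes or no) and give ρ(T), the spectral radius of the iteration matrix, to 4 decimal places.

yes, ρ = 0.8871

Split A = D + L + U, D = diag(8, 3, -7).
Jacobi T = -D⁻¹(L+U): T[0,1] = -(-1)/(8) = +0.1250; T[0,0] = 0.
  T[0,:] = [+0.0000 +0.1250 -0.7500]
  T[1,:] = [-0.3333 +0.0000 +1.0000]
  T[2,:] = [+0.1429 +0.7143 +0.0000]
moduli |λ_i(T)| = 0.8871, 0.4706, 0.4706.
spectral radius ρ = 0.8871; 0.8871 < 1 ⇒ converges.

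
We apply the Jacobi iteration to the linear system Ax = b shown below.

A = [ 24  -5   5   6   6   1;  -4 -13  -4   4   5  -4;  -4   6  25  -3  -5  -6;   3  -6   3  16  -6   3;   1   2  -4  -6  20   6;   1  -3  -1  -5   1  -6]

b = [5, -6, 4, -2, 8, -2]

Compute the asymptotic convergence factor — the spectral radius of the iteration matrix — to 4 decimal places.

Let D = diag(24, -13, 25, 16, 20, -6); L, U the strict triangles.
T_J = -D⁻¹(L+U): T[5,1] = -(-3)/(-6) = -0.5000; T[5,5] = 0.
  T[0,:] = [+0.0000, +0.2083, -0.2083, -0.2500, -0.2500, -0.0417]
  T[1,:] = [-0.3077, +0.0000, -0.3077, +0.3077, +0.3846, -0.3077]
  T[2,:] = [+0.1600, -0.2400, +0.0000, +0.1200, +0.2000, +0.2400]
  T[3,:] = [-0.1875, +0.3750, -0.1875, +0.0000, +0.3750, -0.1875]
  T[4,:] = [-0.0500, -0.1000, +0.2000, +0.3000, +0.0000, -0.3000]
  T[5,:] = [+0.1667, -0.5000, -0.1667, -0.8333, +0.1667, +0.0000]
moduli |λ_i(T)| = 0.9409, 0.5937, 0.5937, 0.3729, 0.2092, 0.2092.
ρ(T) = max|λ| = 0.9409; 0.9409 < 1, so it converges for any x₀.

0.9409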